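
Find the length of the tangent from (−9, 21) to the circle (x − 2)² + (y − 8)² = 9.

√281

Centre (2, 8), r² = 9. |PO|² = (−11)² + (13)² = 290.
The tangent meets the radius at right angles, so tangent² = |PO|² − r² = 290 − 9 = 281.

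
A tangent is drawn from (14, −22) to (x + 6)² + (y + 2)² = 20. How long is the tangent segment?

2√195

The centre is (−6, −2) and r = 2√5. The square of the distance from P to the centre is 400 + 400 = 800.
Power of the point: PT² = |PO|² − r² = 780, so PT = 2√195.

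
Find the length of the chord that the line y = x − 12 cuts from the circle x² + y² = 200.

From the line, y = x − 12. Substituting:
2x² − 24x − 56 = 0  ⟹  x² − 12x − 28 = 0
x = 14 or x = −2, giving (14, 2) and (−2, −14).
Chord length = distance between (14, 2) and (−2, −14) = √512 = 16√2.

16√2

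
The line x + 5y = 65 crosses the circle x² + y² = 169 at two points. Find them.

(0, 13) and (5, 12)

From the line, y = (65 − x)/5. Substituting:
26x² − 130x = 0  ⟹  x² − 5x = 0
x = 5 or x = 0, giving (5, 12) and (0, 13).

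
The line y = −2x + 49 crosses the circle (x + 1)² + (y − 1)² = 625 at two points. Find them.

(14, 21) and (24, 1)

From the line, y = −2x + 49. Substituting:
5x² − 190x + 1680 = 0  ⟹  x² − 38x + 336 = 0
x = 24 or x = 14, giving (24, 1) and (14, 21).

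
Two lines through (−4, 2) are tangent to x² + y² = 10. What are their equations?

Write the tangent as mx − y + (2 − m·(−4)) = 0 and set its distance from the centre to √10:
[m·(4) − (−2)]² = 10(m² + 1)
3m² + 8m − 3 = 0, so m = −3 or m = 1/3.
Through (−4, 2) these give 3x + y = −10 and x − 3y = −10.

3x + y = −10 and x − 3y = −10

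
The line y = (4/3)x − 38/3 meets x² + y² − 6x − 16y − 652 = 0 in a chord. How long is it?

Substitute y = (−38 + 4x)/3:
25x² − 550x − 2600 = 0  ⟹  x² − 22x − 104 = 0
x = 26 or x = −4, giving (26, 22) and (−4, −18).
|(26, 22) − (−4, −18)| = √((30)² + (40)²) = 50.

50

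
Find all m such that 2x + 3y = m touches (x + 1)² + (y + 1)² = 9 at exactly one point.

m = −5 ± 3√13

The line touches the circle iff its distance from (−1, −1) is 3:
|2·(−1) + 3·(−1) − m| / √13 = 3
|m − (−5)| = 3√13.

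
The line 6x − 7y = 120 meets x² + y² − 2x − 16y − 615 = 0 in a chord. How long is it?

Express y = (−120 + 6x)/7 and substitute into the circle:
85x² − 2210x − 2295 = 0  ⟹  x² − 26x − 27 = 0
x = 27 or x = −1, giving (27, 6) and (−1, −18).
|(27, 6) − (−1, −18)| = √((28)² + (24)²) = 4√85.

4√85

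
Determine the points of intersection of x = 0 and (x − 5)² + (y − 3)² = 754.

(0, −24) and (0, 30)

The line gives x = 0. Substituting into the circle:
y² − 6y − 720 = 0
y = 30 or y = −24, giving (0, 30) and (0, −24).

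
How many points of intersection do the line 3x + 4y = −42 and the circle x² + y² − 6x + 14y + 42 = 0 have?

0

Substituting the line into the circle gives 25x² − 12x + 84 = 0.
Δ = 144 − 8400 = −8256.
No real roots: the line does not meet the circle.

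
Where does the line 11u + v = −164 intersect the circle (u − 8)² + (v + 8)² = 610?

(−15, 1) and (−13, −21)

Express v = −11u − 164 and substitute into the circle:
122u² + 3416u + 23790 = 0  ⟹  u² + 28u + 195 = 0
u = −13 or u = −15, giving (−13, −21) and (−15, 1).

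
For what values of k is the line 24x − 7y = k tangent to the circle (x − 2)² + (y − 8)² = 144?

For a tangent, require d(centre, line) = r = 12.
|24·2 − 7·8 − k| / √625 = 12
|k − (−8)| = 12·25, so k = 292 or k = −308.

k = −308 or k = 292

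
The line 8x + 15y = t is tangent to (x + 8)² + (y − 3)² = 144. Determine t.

t = −223 or t = 185

Tangency holds when the distance from the centre (−8, 3) to the line equals the radius 12:
|8·(−8) + 15·3 − t| / √289 = 12
|t − (−19)| = 12·17, so t = 185 or t = −223.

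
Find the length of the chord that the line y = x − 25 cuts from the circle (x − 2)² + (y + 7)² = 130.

Centre (2, −7), r² = 130. Perpendicular distance d from centre to line = |−16| / √2 = 16/√2.
Half the chord is √(r² − d²) = √(2), so the full chord is 2√2.

2√2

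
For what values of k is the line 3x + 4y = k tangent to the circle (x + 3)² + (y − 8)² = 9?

k = 8 or k = 38

The line touches the circle iff its distance from (−3, 8) is 3:
|3·(−3) + 4·8 − k| / √25 = 3
|k − (23)| = 3·5, so k = 38 or k = 8.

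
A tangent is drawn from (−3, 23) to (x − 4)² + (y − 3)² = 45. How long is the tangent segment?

With centre O = (4, 3), |OP|² = 449 and r² = 45.
Power of the point: PT² = |PO|² − r² = 404, so PT = 2√101.

2√101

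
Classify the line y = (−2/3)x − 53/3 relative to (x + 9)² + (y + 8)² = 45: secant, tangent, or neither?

secant

Centre (−9, −8), r² = 45. Distance² from centre to line = (11)²/13 = 121/13.
Since d² < r², the line cuts the circle twice.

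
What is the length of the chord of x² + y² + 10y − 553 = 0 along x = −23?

The line gives x = −23. Substituting into the circle:
y² + 10y − 24 = 0
y = 2 or y = −12, giving (−23, 2) and (−23, −12).
Chord length = distance between (−23, 2) and (−23, −12) = √196 = 14.

14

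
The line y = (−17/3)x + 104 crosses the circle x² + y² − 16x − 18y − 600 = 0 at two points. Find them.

(12, 36) and (21, −15)

From the line, y = (312 − 17x)/3. Substituting:
298x² − 9834x + 75096 = 0  ⟹  x² − 33x + 252 = 0
x = 21 or x = 12, giving (21, −15) and (12, 36).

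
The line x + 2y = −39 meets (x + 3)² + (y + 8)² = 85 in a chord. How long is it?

2√5

From the line, y = (−39 − x)/2. Substituting:
5x² + 70x + 225 = 0  ⟹  x² + 14x + 45 = 0
x = −5 or x = −9, giving (−5, −17) and (−9, −15).
Chord length = distance between (−5, −17) and (−9, −15) = √20 = 2√5.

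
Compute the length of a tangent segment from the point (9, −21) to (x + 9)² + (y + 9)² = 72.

The centre is (−9, −9) and r = 6√2. The square of the distance from P to the centre is 324 + 144 = 468.
By the tangent–radius right angle, tangent length = √(|PO|² − r²) = √396 = 6√11.

6√11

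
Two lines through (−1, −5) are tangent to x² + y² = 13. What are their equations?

2x − 3y = 13 and 3x + 2y = −13

Write the tangent as mx − y + (−5 − m·(−1)) = 0 and set its distance from the centre to √13:
[m·(1) − (5)]² = 13(m² + 1)
6m² + 5m − 6 = 0, so m = 2/3 or m = −3/2.
With m = 2/3: 2x − 3y = 13. With m = −3/2: 3x + 2y = −13.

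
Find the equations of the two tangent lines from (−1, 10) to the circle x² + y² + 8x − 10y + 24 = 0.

x − 4y = −41 and 4x + y = 6

Let a tangent through (−1, 10) have slope m. Its distance from (−4, 5) must equal √17:
[m·(−3) − (−5)]² = 17(m² + 1)
4m² + 15m − 4 = 0, so m = 1/4 or m = −4.
With m = 1/4: x − 4y = −41. With m = −4: 4x + y = 6.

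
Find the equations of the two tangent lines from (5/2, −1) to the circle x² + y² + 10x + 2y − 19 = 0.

2x + y = 4 and 2x − y = 6

Let a tangent through (5/2, −1) have slope m. Its distance from (−5, −1) must equal 3√5:
(−15/2m − (0))² = 45(m² + 1)
m² − 4 = 0, so m = −2 or m = 2.
Through (5/2, −1) these give 2x + y = 4 and 2x − y = 6.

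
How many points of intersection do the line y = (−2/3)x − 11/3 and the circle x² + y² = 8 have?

0

Centre (0, 0), r² = 8. Distance² from centre to line = (11)²/13 = 121/13.
Since d² > r², the line lies outside the circle.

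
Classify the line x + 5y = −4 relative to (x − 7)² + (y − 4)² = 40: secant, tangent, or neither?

Substituting the line into the circle gives 26x² − 302x + 801 = 0.
Δ = 91204 − 83304 = 7900.
Two real roots: the line is a secant.

secant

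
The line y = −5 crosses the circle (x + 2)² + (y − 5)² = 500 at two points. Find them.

Substitute y = −5:
x² + 4x − 396 = 0
x = 18 or x = −22, giving (18, −5) and (−22, −5).

(−22, −5) and (18, −5)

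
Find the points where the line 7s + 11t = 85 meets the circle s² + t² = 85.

Express t = (85 − 7s)/11 and substitute into the circle:
170s² − 1190s − 3060 = 0  ⟹  s² − 7s − 18 = 0
s = 9 or s = −2, giving (9, 2) and (−2, 9).

(−2, 9) and (9, 2)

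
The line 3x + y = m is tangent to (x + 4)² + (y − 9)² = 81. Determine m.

m = −3 ± 9√10

The line touches the circle iff its distance from (−4, 9) is 9:
|3·(−4) + 1·9 − m| / √10 = 9
|m − (−3)| = 9√10.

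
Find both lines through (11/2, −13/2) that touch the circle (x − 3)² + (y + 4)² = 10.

A line y − (−13/2) = m(x − (11/2)) is tangent when its distance from (3, −4) is √10:
(−5/2m − (5/2))² = 10(m² + 1)
3m² − 10m + 3 = 0, so m = 3 or m = 1/3.
With m = 3: 3x − y = 23. With m = 1/3: x − 3y = 25.

3x − y = 23 and x − 3y = 25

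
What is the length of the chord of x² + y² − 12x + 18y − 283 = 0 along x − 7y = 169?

Centre (6, −9), r² = 400. Perpendicular distance d from centre to line = |−100| / √50 = 100/√50.
Chord = 2√(r² − d²) = 2·√(200) = 20√2.

20√2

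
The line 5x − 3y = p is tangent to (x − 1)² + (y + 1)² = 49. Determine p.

The line touches the circle iff its distance from (1, −1) is 7:
|5·1 − 3·(−1) − p| / √34 = 7
|p − (8)| = 7√34.

p = 8 ± 7√34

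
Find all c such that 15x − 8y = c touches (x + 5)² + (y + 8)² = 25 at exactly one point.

For a tangent, require d(centre, line) = r = 5.
|15·(−5) − 8·(−8) − c| / √289 = 5
|c − (−11)| = 5·17, so c = 74 or c = −96.

c = −96 or c = 74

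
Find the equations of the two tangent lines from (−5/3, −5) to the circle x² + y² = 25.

Let a tangent through (−5/3, −5) have slope m. Its distance from (0, 0) must equal 5:
[m·(5/3) − (5)]² = 25(m² + 1)
4m² + 3m = 0, so m = 0 or m = −3/4.
Through (−5/3, −5) these give y = −5 and 3x + 4y = −25.

y = −5 and 3x + 4y = −25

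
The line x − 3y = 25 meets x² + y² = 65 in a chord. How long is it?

√10

Substitute y = (−25 + x)/3:
10x² − 50x + 40 = 0  ⟹  x² − 5x + 4 = 0
x = 4 or x = 1, giving (4, −7) and (1, −8).
|(4, −7) − (1, −8)| = √((3)² + (1)²) = √10.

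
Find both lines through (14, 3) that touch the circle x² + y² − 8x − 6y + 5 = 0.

Write the tangent as mx − y + (3 − m·(14)) = 0 and set its distance from the centre to 2√5:
[m·(−10) − (0)]² = 20(m² + 1)
4m² − 1 = 0, so m = 1/2 or m = −1/2.
With m = 1/2: x − 2y = 8. With m = −1/2: x + 2y = 20.

x − 2y = 8 and x + 2y = 20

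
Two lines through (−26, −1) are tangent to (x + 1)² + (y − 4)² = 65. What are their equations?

4x − 7y = −97 and x + 8y = −34

Write the tangent as mx − y + (−1 − m·(−26)) = 0 and set its distance from the centre to √65:
(25m − (5))² = 65(m² + 1)
56m² − 25m − 4 = 0, so m = 4/7 or m = −1/8.
Through (−26, −1) these give 4x − 7y = −97 and x + 8y = −34.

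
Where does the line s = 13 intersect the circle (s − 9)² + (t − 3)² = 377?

(13, −16) and (13, 22)

The line gives s = 13. Substituting into the circle:
t² − 6t − 352 = 0
t = 22 or t = −16, giving (13, 22) and (13, −16).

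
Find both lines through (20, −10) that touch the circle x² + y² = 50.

x + 7y = −50 and x + y = 10

Let a tangent through (20, −10) have slope m. Its distance from (0, 0) must equal 5√2:
(−20m − (10))² = 50(m² + 1)
7m² + 8m + 1 = 0, so m = −1/7 or m = −1.
Through (20, −10) these give x + 7y = −50 and x + y = 10.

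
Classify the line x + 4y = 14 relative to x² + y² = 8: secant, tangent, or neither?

d² = (1·0 + 4·0 − (14))²/17 = 196/17; r² = 8.
Since d² > r², the line lies outside the circle.

neither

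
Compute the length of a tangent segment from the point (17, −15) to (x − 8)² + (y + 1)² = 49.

The centre is (8, −1) and r = 7. The square of the distance from P to the centre is 81 + 196 = 277.
By the tangent–radius right angle, tangent length = √(|PO|² − r²) = √228 = 2√57.

2√57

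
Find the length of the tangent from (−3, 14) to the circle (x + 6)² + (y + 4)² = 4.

√329

Centre (−6, −4), r² = 4. |PO|² = (3)² + (18)² = 333.
By the tangent–radius right angle, tangent length = √(|PO|² − r²) = √329.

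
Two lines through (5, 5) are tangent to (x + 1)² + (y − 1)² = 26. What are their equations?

Write the tangent as mx − y + (5 − m·(5)) = 0 and set its distance from the centre to √26:
[m·(−6) − (−4)]² = 26(m² + 1)
5m² − 24m − 5 = 0, so m = 5 or m = −1/5.
With m = 5: 5x − y = 20. With m = −1/5: x + 5y = 30.

5x − y = 20 and x + 5y = 30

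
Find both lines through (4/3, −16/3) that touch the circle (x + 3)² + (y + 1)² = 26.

x − 5y = 28 and 5x − y = 12

Write the tangent as mx − y + (−16/3 − m·(4/3)) = 0 and set its distance from the centre to √26:
(−13/3m − (13/3))² = 26(m² + 1)
5m² − 26m + 5 = 0, so m = 1/5 or m = 5.
Through (4/3, −16/3) these give x − 5y = 28 and 5x − y = 12.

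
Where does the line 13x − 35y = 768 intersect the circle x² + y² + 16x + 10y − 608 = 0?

From the line, y = (−768 + 13x)/35. Substituting:
1394x² + 4182x − 423776 = 0  ⟹  x² + 3x − 304 = 0
x = 16 or x = −19, giving (16, −16) and (−19, −29).

(−19, −29) and (16, −16)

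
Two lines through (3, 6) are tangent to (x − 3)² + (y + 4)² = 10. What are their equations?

A line y − (6) = m(x − (3)) is tangent when its distance from (3, −4) is √10:
(0m − (−10))² = 10(m² + 1)
m² − 9 = 0, so m = 3 or m = −3.
Through (3, 6) these give 3x − y = 3 and 3x + y = 15.

3x − y = 3 and 3x + y = 15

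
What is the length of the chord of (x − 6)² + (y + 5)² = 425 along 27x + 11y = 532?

5√34

Centre (6, −5), r² = 425. Perpendicular distance d from centre to line = |−425| / √850 = 425/√850.
Chord = 2√(r² − d²) = 2·√(425/2) = 5√34.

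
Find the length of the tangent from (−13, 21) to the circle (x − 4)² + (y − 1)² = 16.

With centre O = (4, 1), |OP|² = 689 and r² = 16.
The tangent meets the radius at right angles, so tangent² = |PO|² − r² = 689 − 16 = 673.

√673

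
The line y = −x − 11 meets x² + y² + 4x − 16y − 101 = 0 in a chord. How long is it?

Express y = −x − 11 and substitute into the circle:
2x² + 42x + 196 = 0  ⟹  x² + 21x + 98 = 0
x = −7 or x = −14, giving (−7, −4) and (−14, 3).
|(−7, −4) − (−14, 3)| = √((7)² + (−7)²) = 7√2.

7√2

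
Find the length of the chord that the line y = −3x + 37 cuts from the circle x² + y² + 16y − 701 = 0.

15√10

Express y = −3x + 37 and substitute into the circle:
10x² − 270x + 1260 = 0  ⟹  x² − 27x + 126 = 0
x = 21 or x = 6, giving (21, −26) and (6, 19).
Chord length = distance between (21, −26) and (6, 19) = √2250 = 15√10.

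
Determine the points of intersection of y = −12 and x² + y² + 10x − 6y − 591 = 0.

Express y = −12 and substitute into the circle:
x² + 10x − 375 = 0
x = 15 or x = −25, giving (15, −12) and (−25, −12).

(−25, −12) and (15, −12)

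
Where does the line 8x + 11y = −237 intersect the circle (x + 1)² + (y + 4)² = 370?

Substitute y = (−237 − 8x)/11:
185x² + 3330x − 7400 = 0  ⟹  x² + 18x − 40 = 0
x = 2 or x = −20, giving (2, −23) and (−20, −7).

(−20, −7) and (2, −23)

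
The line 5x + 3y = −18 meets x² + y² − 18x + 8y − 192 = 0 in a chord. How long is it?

Express y = (−18 − 5x)/3 and substitute into the circle:
34x² − 102x − 1836 = 0  ⟹  x² − 3x − 54 = 0
x = 9 or x = −6, giving (9, −21) and (−6, 4).
|(9, −21) − (−6, 4)| = √((15)² + (−25)²) = 5√34.

5√34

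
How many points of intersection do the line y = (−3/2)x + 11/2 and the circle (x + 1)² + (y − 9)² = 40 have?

2

Centre (−1, 9), r² = 40. Distance² from centre to line = (4)²/13 = 16/13.
Since d² < r², the line cuts the circle twice.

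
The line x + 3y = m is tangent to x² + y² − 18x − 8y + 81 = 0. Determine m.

For a tangent, require d(centre, line) = r = 4.
|1·9 + 3·4 − m| / √10 = 4
|m − (21)| = 4√10.

m = 21 ± 4√10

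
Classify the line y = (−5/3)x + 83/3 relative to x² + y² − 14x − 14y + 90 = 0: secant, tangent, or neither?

neither

d² = (5·7 + 3·7 − (83))²/34 = 729/34; r² = 8.
Since d² > r², the line lies outside the circle.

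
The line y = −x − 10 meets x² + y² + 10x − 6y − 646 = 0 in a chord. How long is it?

36√2

Centre (−5, 3), r² = 680. Perpendicular distance d from centre to line = |8| / √2 = 8/√2.
Chord = 2√(r² − d²) = 2·√(648) = 36√2.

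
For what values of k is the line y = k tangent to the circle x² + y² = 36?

Tangency holds when the distance from the centre (0, 0) to the line equals the radius 6:
|0·0 + 1·0 − k| / √1 = 6
|k| = 6, so k = 6 or k = −6.

k = −6 or k = 6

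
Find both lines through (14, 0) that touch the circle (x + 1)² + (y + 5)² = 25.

y = 0 and 3x − 4y = 42

Write the tangent as mx − y + (0 − m·(14)) = 0 and set its distance from the centre to 5:
(−15m − (−5))² = 25(m² + 1)
4m² − 3m = 0, so m = 0 or m = 3/4.
With m = 0: y = 0. With m = 3/4: 3x − 4y = 42.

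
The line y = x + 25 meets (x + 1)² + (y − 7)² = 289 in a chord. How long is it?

From the line, y = x + 25. Substituting:
2x² + 38x + 36 = 0  ⟹  x² + 19x + 18 = 0
x = −1 or x = −18, giving (−1, 24) and (−18, 7).
|(−1, 24) − (−18, 7)| = √((17)² + (17)²) = 17√2.

17√2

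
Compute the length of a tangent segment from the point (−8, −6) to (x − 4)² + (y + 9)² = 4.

√149

With centre O = (4, −9), |OP|² = 153 and r² = 4.
The tangent meets the radius at right angles, so tangent² = |PO|² − r² = 153 − 4 = 149.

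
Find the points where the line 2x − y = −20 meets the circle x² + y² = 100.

Express y = 2x + 20 and substitute into the circle:
5x² + 80x + 300 = 0  ⟹  x² + 16x + 60 = 0
x = −6 or x = −10, giving (−6, 8) and (−10, 0).

(−10, 0) and (−6, 8)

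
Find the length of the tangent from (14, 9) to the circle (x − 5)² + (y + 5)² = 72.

The centre is (5, −5) and r = 6√2. The square of the distance from P to the centre is 81 + 196 = 277.
By the tangent–radius right angle, tangent length = √(|PO|² − r²) = √205.

√205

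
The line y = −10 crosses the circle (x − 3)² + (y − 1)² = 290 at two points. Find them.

(−10, −10) and (16, −10)

Express y = −10 and substitute into the circle:
x² − 6x − 160 = 0
x = 16 or x = −10, giving (16, −10) and (−10, −10).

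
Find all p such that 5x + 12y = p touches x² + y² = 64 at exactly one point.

The line touches the circle iff its distance from (0, 0) is 8:
|5·0 + 12·0 − p| / √169 = 8
|p| = 8·13, so p = 104 or p = −104.

p = −104 or p = 104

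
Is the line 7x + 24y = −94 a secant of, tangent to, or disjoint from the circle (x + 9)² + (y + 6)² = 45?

secant

Substituting the line into the circle gives 625x² + 9668x + 23236 = 0.
Discriminant = (9668)² − 4·625·(23236) = 35380224 > 0.
Two real roots: the line is a secant.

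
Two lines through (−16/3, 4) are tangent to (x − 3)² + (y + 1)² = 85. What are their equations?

Let a tangent through (−16/3, 4) have slope m. Its distance from (3, −1) must equal √85:
[m·(25/3) − (−5)]² = 85(m² + 1)
14m² − 75m + 54 = 0, so m = 6/7 or m = 9/2.
Through (−16/3, 4) these give 6x − 7y = −60 and 9x − 2y = −56.

6x − 7y = −60 and 9x − 2y = −56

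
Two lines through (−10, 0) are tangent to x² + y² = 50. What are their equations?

Write the tangent as mx − y + (0 − m·(−10)) = 0 and set its distance from the centre to 5√2:
[m·(10) − (0)]² = 50(m² + 1)
m² − 1 = 0, so m = −1 or m = 1.
Through (−10, 0) these give x + y = −10 and x − y = −10.

x + y = −10 and x − y = −10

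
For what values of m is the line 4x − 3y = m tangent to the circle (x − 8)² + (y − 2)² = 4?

The line touches the circle iff its distance from (8, 2) is 2:
|4·8 − 3·2 − m| / √25 = 2
|m − (26)| = 2·5, so m = 36 or m = 16.

m = 16 or m = 36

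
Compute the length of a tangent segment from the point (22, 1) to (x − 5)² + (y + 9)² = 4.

√385

The centre is (5, −9) and r = 2. The square of the distance from P to the centre is 289 + 100 = 389.
Power of the point: PT² = |PO|² − r² = 385, so PT = √385.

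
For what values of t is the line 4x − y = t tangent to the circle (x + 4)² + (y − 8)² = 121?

t = −24 ± 11√17

For a tangent, require d(centre, line) = r = 11.
|4·(−4) − 1·8 − t| / √17 = 11
|t − (−24)| = 11√17.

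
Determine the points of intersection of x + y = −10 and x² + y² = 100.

Express y = −x − 10 and substitute into the circle:
2x² + 20x = 0  ⟹  x² + 10x = 0
x = 0 or x = −10, giving (0, −10) and (−10, 0).

(−10, 0) and (0, −10)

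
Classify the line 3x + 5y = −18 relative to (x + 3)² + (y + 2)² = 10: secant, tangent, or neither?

Substituting the line into the circle gives 34x² + 198x + 39 = 0.
Discriminant = (198)² − 4·34·(39) = 33900 > 0.
Two real roots: the line is a secant.

secant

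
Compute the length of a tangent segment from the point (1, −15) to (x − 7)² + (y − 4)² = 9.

2√97

The centre is (7, 4) and r = 3. The square of the distance from P to the centre is 36 + 361 = 397.
Power of the point: PT² = |PO|² − r² = 388, so PT = 2√97.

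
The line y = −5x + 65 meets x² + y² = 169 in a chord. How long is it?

√26

Centre (0, 0), r² = 169. Perpendicular distance d from centre to line = |−65| / √26 = 65/√26.
Half the chord is √(r² − d²) = √(13/2), so the full chord is √26.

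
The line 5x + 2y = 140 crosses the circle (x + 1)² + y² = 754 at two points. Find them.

(22, 15) and (26, 5)

From the line, y = (140 − 5x)/2. Substituting:
29x² − 1392x + 16588 = 0  ⟹  x² − 48x + 572 = 0
x = 26 or x = 22, giving (26, 5) and (22, 15).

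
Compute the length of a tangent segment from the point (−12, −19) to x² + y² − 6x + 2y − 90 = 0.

With centre O = (3, −1), |OP|² = 549 and r² = 100.
By the tangent–radius right angle, tangent length = √(|PO|² − r²) = √449.

√449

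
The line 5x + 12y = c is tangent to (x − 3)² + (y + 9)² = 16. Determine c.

c = −145 or c = −41

Tangency holds when the distance from the centre (3, −9) to the line equals the radius 4:
|5·3 + 12·(−9) − c| / √169 = 4
|c − (−93)| = 4·13, so c = −41 or c = −145.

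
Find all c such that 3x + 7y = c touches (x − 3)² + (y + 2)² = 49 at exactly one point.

The line touches the circle iff its distance from (3, −2) is 7:
|3·3 + 7·(−2) − c| / √58 = 7
|c − (−5)| = 7√58.

c = −5 ± 7√58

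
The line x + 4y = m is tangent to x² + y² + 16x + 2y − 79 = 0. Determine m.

m = −12 ± 12√17

Tangency holds when the distance from the centre (−8, −1) to the line equals the radius 12:
|1·(−8) + 4·(−1) − m| / √17 = 12
|m − (−12)| = 12√17.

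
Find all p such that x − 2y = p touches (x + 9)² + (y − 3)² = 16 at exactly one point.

p = −15 ± 4√5

For a tangent, require d(centre, line) = r = 4.
|1·(−9) − 2·3 − p| / √5 = 4
|p − (−15)| = 4√5.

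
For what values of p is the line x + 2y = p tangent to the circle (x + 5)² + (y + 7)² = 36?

For a tangent, require d(centre, line) = r = 6.
|1·(−5) + 2·(−7) − p| / √5 = 6
|p − (−19)| = 6√5.

p = −19 ± 6√5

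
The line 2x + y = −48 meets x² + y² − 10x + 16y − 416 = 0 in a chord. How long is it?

The distance from (5, −8) to the line is 50/√5, and r² = 505.
Chord = 2√(r² − d²) = 2·√(5) = 2√5.

2√5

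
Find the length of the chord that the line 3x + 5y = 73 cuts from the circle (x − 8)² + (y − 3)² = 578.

From the line, y = (73 − 3x)/5. Substituting:
34x² − 748x − 9486 = 0  ⟹  x² − 22x − 279 = 0
x = 31 or x = −9, giving (31, −4) and (−9, 20).
Chord length = distance between (31, −4) and (−9, 20) = √2176 = 8√34.

8√34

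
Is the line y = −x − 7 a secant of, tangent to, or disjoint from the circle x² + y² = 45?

secant

Centre (0, 0), r² = 45. Distance² from centre to line = (7)²/2 = 49/2.
Since d² < r², the line cuts the circle twice.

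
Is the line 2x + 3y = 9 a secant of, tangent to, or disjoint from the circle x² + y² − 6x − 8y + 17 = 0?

Substituting the line into the circle gives 13x² − 42x + 18 = 0.
Discriminant = (−42)² − 4·13·(18) = 828 > 0.
Two real roots: the line is a secant.

secant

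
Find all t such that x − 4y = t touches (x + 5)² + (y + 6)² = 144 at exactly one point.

For a tangent, require d(centre, line) = r = 12.
|1·(−5) − 4·(−6) − t| / √17 = 12
|t − (19)| = 12√17.

t = 19 ± 12√17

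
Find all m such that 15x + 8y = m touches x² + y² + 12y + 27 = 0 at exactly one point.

m = −99 or m = 3

Tangency holds when the distance from the centre (0, −6) to the line equals the radius 3:
|15·0 + 8·(−6) − m| / √289 = 3
|m − (−48)| = 3·17, so m = 3 or m = −99.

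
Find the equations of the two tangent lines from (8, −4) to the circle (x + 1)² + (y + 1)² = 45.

x − 2y = 16 and 2x + y = 12

Write the tangent as mx − y + (−4 − m·(8)) = 0 and set its distance from the centre to 3√5:
(−9m − (3))² = 45(m² + 1)
2m² + 3m − 2 = 0, so m = 1/2 or m = −2.
Through (8, −4) these give x − 2y = 16 and 2x + y = 12.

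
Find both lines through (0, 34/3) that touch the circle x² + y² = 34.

5x + 3y = 34 and 5x − 3y = −34

Write the tangent as mx − y + (34/3 − m·(0)) = 0 and set its distance from the centre to √34:
(0m − (−34/3))² = 34(m² + 1)
9m² − 25 = 0, so m = −5/3 or m = 5/3.
Through (0, 34/3) these give 5x + 3y = 34 and 5x − 3y = −34.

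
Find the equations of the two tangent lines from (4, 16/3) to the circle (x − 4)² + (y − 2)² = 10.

Write the tangent as mx − y + (16/3 − m·(4)) = 0 and set its distance from the centre to √10:
[m·(0) − (−10/3)]² = 10(m² + 1)
9m² − 1 = 0, so m = 1/3 or m = −1/3.
With m = 1/3: x − 3y = −12. With m = −1/3: x + 3y = 20.

x − 3y = −12 and x + 3y = 20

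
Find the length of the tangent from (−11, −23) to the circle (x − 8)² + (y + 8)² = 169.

√417

Centre (8, −8), r² = 169. |PO|² = (−19)² + (−15)² = 586.
Power of the point: PT² = |PO|² − r² = 417, so PT = √417.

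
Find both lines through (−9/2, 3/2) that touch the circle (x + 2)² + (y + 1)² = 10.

3x − y = −15 and x − 3y = −9

Write the tangent as mx − y + (3/2 − m·(−9/2)) = 0 and set its distance from the centre to √10:
[m·(5/2) − (−5/2)]² = 10(m² + 1)
3m² − 10m + 3 = 0, so m = 3 or m = 1/3.
Through (−9/2, 3/2) these give 3x − y = −15 and x − 3y = −9.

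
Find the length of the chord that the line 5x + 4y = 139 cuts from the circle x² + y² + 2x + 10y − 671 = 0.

The distance from (−1, −5) to the line is 164/√41, and r² = 697.
Half the chord is √(r² − d²) = √(41), so the full chord is 2√41.

2√41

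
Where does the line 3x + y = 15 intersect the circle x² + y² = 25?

(4, 3) and (5, 0)

Express y = −3x + 15 and substitute into the circle:
10x² − 90x + 200 = 0  ⟹  x² − 9x + 20 = 0
x = 5 or x = 4, giving (5, 0) and (4, 3).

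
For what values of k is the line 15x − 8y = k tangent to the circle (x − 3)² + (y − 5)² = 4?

k = −29 or k = 39

For a tangent, require d(centre, line) = r = 2.
|15·3 − 8·5 − k| / √289 = 2
|k − (5)| = 2·17, so k = 39 or k = −29.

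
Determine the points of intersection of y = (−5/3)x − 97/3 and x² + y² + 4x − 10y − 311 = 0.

(−20, 1) and (−14, −9)

Substitute y = (−97 − 5x)/3:
34x² + 1156x + 9520 = 0  ⟹  x² + 34x + 280 = 0
x = −14 or x = −20, giving (−14, −9) and (−20, 1).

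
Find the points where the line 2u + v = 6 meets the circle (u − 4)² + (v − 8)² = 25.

(−1, 8) and (1, 4)

From the line, v = −2u + 6. Substituting:
5u² − 5 = 0  ⟹  u² − 1 = 0
u = 1 or u = −1, giving (1, 4) and (−1, 8).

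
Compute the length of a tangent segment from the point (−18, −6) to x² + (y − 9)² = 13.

2√134

Centre (0, 9), r² = 13. |PO|² = (−18)² + (−15)² = 549.
The tangent meets the radius at right angles, so tangent² = |PO|² − r² = 549 − 13 = 536.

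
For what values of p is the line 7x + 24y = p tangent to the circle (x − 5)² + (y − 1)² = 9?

Tangency holds when the distance from the centre (5, 1) to the line equals the radius 3:
|7·5 + 24·1 − p| / √625 = 3
|p − (59)| = 3·25, so p = 134 or p = −16.

p = −16 or p = 134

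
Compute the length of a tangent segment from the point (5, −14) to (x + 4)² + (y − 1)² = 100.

Centre (−4, 1), r² = 100. |PO|² = (9)² + (−15)² = 306.
The tangent meets the radius at right angles, so tangent² = |PO|² − r² = 306 − 100 = 206.

√206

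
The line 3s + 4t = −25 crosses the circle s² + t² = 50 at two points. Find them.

(−7, −1) and (1, −7)

From the line, t = (−25 − 3s)/4. Substituting:
25s² + 150s − 175 = 0  ⟹  s² + 6s − 7 = 0
s = 1 or s = −7, giving (1, −7) and (−7, −1).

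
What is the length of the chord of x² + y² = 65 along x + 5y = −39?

Centre (0, 0), r² = 65. Perpendicular distance d from centre to line = |39| / √26 = 39/√26.
Half the chord is √(r² − d²) = √(13/2), so the full chord is √26.

√26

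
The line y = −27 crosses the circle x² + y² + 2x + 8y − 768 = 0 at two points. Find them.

(−17, −27) and (15, −27)

From the line, y = −27. Substituting:
x² + 2x − 255 = 0
x = 15 or x = −17, giving (15, −27) and (−17, −27).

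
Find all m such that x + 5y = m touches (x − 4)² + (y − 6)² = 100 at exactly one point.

m = 34 ± 10√26

Tangency holds when the distance from the centre (4, 6) to the line equals the radius 10:
|1·4 + 5·6 − m| / √26 = 10
|m − (34)| = 10√26.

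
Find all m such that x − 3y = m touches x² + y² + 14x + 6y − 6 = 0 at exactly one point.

m = 2 ± 8√10

For a tangent, require d(centre, line) = r = 8.
|1·(−7) − 3·(−3) − m| / √10 = 8
|m − (2)| = 8√10.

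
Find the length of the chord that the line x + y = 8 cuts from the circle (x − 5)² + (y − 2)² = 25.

The distance from (5, 2) to the line is 1/√2, and r² = 25.
Chord = 2√(r² − d²) = 2·√(49/2) = 7√2.

7√2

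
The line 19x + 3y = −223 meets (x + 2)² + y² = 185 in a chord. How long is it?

√370

From the line, y = (−223 − 19x)/3. Substituting:
370x² + 8510x + 48100 = 0  ⟹  x² + 23x + 130 = 0
x = −10 or x = −13, giving (−10, −11) and (−13, 8).
|(−10, −11) − (−13, 8)| = √((3)² + (−19)²) = √370.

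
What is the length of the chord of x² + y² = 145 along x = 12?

The line gives x = 12. Substituting into the circle:
y² − 1 = 0
y = 1 or y = −1, giving (12, 1) and (12, −1).
|(12, 1) − (12, −1)| = √((0)² + (2)²) = 2.

2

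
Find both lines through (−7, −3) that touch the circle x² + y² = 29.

5x − 2y = −29 and 2x + 5y = −29

Write the tangent as mx − y + (−3 − m·(−7)) = 0 and set its distance from the centre to √29:
[m·(7) − (3)]² = 29(m² + 1)
10m² − 21m − 10 = 0, so m = 5/2 or m = −2/5.
Through (−7, −3) these give 5x − 2y = −29 and 2x + 5y = −29.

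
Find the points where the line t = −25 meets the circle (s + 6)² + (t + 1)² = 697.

(−17, −25) and (5, −25)

From the line, t = −25. Substituting:
s² + 12s − 85 = 0
s = 5 or s = −17, giving (5, −25) and (−17, −25).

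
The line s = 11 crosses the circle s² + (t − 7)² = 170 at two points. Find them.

The line gives s = 11. Substituting into the circle:
t² − 14t = 0
t = 14 or t = 0, giving (11, 14) and (11, 0).

(11, 0) and (11, 14)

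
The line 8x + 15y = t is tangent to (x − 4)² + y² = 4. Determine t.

t = −2 or t = 66

For a tangent, require d(centre, line) = r = 2.
|8·4 + 15·0 − t| / √289 = 2
|t − (32)| = 2·17, so t = 66 or t = −2.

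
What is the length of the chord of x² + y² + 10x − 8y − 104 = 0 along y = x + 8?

17√2

The distance from (−5, 4) to the line is 1/√2, and r² = 145.
Half the chord is √(r² − d²) = √(289/2), so the full chord is 17√2.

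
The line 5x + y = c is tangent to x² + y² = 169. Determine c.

Tangency holds when the distance from the centre (0, 0) to the line equals the radius 13:
|5·0 + 1·0 − c| / √26 = 13
|c| = 13√26.

c = ±13√26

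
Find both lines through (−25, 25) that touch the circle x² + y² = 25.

A line y − (25) = m(x − (−25)) is tangent when its distance from (0, 0) is 5:
(25m − (−25))² = 25(m² + 1)
12m² + 25m + 12 = 0, so m = −3/4 or m = −4/3.
With m = −3/4: 3x + 4y = 25. With m = −4/3: 4x + 3y = −25.

3x + 4y = 25 and 4x + 3y = −25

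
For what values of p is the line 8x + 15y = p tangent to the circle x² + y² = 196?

p = −238 or p = 238

Tangency holds when the distance from the centre (0, 0) to the line equals the radius 14:
|8·0 + 15·0 − p| / √289 = 14
|p| = 14·17, so p = 238 or p = −238.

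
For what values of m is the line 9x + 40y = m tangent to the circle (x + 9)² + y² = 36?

The line touches the circle iff its distance from (−9, 0) is 6:
|9·(−9) + 40·0 − m| / √1681 = 6
|m − (−81)| = 6·41, so m = 165 or m = −327.

m = −327 or m = 165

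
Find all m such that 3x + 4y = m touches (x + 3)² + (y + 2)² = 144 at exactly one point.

m = −77 or m = 43

For a tangent, require d(centre, line) = r = 12.
|3·(−3) + 4·(−2) − m| / √25 = 12
|m − (−17)| = 12·5, so m = 43 or m = −77.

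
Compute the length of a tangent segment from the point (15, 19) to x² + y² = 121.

Centre (0, 0), r² = 121. |PO|² = (15)² + (19)² = 586.
The tangent meets the radius at right angles, so tangent² = |PO|² − r² = 586 − 121 = 465.

√465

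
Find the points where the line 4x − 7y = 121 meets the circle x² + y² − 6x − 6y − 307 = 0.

(4, −15) and (18, −7)

Substitute y = (−121 + 4x)/7:
65x² − 1430x + 4680 = 0  ⟹  x² − 22x + 72 = 0
x = 18 or x = 4, giving (18, −7) and (4, −15).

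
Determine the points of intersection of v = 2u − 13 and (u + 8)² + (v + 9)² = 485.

Express v = 2u − 13 and substitute into the circle:
5u² − 405 = 0  ⟹  u² − 81 = 0
u = 9 or u = −9, giving (9, 5) and (−9, −31).

(−9, −31) and (9, 5)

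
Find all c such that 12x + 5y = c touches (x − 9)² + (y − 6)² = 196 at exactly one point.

For a tangent, require d(centre, line) = r = 14.
|12·9 + 5·6 − c| / √169 = 14
|c − (138)| = 14·13, so c = 320 or c = −44.

c = −44 or c = 320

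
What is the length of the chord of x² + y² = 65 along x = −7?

The distance from (0, 0) to the line is 7, and r² = 65.
Half the chord is √(r² − d²) = √(16), so the full chord is 8.

8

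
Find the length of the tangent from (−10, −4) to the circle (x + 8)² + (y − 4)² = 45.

With centre O = (−8, 4), |OP|² = 68 and r² = 45.
By the tangent–radius right angle, tangent length = √(|PO|² − r²) = √23.

√23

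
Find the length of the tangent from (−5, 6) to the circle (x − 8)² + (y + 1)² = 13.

√205

With centre O = (8, −1), |OP|² = 218 and r² = 13.
By the tangent–radius right angle, tangent length = √(|PO|² − r²) = √205.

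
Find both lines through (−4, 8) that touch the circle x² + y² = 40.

3x − y = −20 and x + 3y = 20

Let a tangent through (−4, 8) have slope m. Its distance from (0, 0) must equal 2√10:
[m·(4) − (−8)]² = 40(m² + 1)
3m² − 8m − 3 = 0, so m = 3 or m = −1/3.
With m = 3: 3x − y = −20. With m = −1/3: x + 3y = 20.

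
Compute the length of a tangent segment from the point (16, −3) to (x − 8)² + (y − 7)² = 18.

Centre (8, 7), r² = 18. |PO|² = (8)² + (−10)² = 164.
The tangent meets the radius at right angles, so tangent² = |PO|² − r² = 164 − 18 = 146.

√146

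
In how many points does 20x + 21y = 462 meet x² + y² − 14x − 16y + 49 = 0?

2

Substituting the line into the circle gives 841x² − 17934x + 79821 = 0.
Discriminant = (−17934)² − 4·841·(79821) = 53110512 > 0.
Two real roots: the line is a secant.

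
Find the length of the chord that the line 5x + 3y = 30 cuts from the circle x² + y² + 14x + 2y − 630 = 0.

8√34

From the line, y = (30 − 5x)/3. Substituting:
34x² − 204x − 4590 = 0  ⟹  x² − 6x − 135 = 0
x = 15 or x = −9, giving (15, −15) and (−9, 25).
Chord length = distance between (15, −15) and (−9, 25) = √2176 = 8√34.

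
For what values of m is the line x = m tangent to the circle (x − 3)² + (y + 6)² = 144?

m = −9 or m = 15

For a tangent, require d(centre, line) = r = 12.
|1·3 + 0·(−6) − m| / √1 = 12
|m − (3)| = 12, so m = 15 or m = −9.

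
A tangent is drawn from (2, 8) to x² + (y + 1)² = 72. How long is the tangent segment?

√13

With centre O = (0, −1), |OP|² = 85 and r² = 72.
The tangent meets the radius at right angles, so tangent² = |PO|² − r² = 85 − 72 = 13.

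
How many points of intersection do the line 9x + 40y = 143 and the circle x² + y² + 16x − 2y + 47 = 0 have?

0

Substituting the line into the circle gives 1681x² + 23746x + 84209 = 0.
Discriminant = (23746)² − 4·1681·(84209) = −2348800 < 0.
No real roots: the line does not meet the circle.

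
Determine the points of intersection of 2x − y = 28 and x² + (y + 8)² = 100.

(6, −16) and (10, −8)

Substitute y = 2x − 28:
5x² − 80x + 300 = 0  ⟹  x² − 16x + 60 = 0
x = 10 or x = 6, giving (10, −8) and (6, −16).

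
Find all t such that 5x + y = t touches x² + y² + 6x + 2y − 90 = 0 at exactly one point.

t = −16 ± 10√26

The line touches the circle iff its distance from (−3, −1) is 10:
|5·(−3) + 1·(−1) − t| / √26 = 10
|t − (−16)| = 10√26.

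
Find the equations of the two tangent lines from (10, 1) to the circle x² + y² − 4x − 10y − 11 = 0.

Let a tangent through (10, 1) have slope m. Its distance from (2, 5) must equal 2√10:
(−8m − (4))² = 40(m² + 1)
3m² + 8m − 3 = 0, so m = −3 or m = 1/3.
With m = −3: 3x + y = 31. With m = 1/3: x − 3y = 7.

3x + y = 31 and x − 3y = 7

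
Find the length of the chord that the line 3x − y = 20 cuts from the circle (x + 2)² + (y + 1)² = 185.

7√10

The distance from (−2, −1) to the line is 25/√10, and r² = 185.
Half the chord is √(r² − d²) = √(245/2), so the full chord is 7√10.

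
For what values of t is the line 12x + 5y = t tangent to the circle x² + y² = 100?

Tangency holds when the distance from the centre (0, 0) to the line equals the radius 10:
|12·0 + 5·0 − t| / √169 = 10
|t| = 10·13, so t = 130 or t = −130.

t = −130 or t = 130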